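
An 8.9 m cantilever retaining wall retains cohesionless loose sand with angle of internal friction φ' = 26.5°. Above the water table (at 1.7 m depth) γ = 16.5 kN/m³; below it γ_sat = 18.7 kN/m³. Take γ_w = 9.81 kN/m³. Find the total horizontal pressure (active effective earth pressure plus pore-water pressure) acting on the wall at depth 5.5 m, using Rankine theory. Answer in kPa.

K_a = (1 − sin φ)/(1 + sin φ) = 0.3829.
γ' = 18.7 − 9.81 = 8.890 kN/m³.
Effective vertical stress at 5.5 m: σ'_v = 16.5×1.7 + 8.890×3.80 = 61.83 kPa.
σ'_h = K_a σ'_v = 0.3829 × 61.83 = 23.68 kPa; u = γ_w × 3.80 = 37.28 kPa.
Total σ_h = 23.68 + 37.28 = 60.96 kPa.

61.0 kPa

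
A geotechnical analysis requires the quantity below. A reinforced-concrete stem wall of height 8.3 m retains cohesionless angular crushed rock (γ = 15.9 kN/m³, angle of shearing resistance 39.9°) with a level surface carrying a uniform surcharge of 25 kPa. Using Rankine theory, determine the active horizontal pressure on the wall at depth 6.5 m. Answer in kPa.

28.0 kPa

K_a = (1 − sin φ)/(1 + sin φ) = 0.2184.
σ_v = γz + q = 15.9 × 6.5 + 25 = 128.4 kPa.
σ_h = K_a σ_v = 0.2184 × 128.4 = 28.04 kPa.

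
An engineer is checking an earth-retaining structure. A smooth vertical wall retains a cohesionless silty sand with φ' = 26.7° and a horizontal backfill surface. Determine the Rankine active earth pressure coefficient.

0.380

K_a = (1 − sin φ)/(1 + sin φ) = (1 − sin 26.7°)/(1 + sin 26.7°) = 0.3800.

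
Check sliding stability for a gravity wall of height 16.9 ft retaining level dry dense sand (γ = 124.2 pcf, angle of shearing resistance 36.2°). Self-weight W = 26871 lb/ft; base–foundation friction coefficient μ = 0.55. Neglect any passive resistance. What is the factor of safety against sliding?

3.24

K_a = tan²(45° − 36.2°/2) = 0.2574.
P_a = ½K_aγH² = 0.5×0.2574×124.2×16.9² = 4565 lb/ft, acting at H/3 = 5.633 ft above the base.
FS_sliding = μW / P_a = 0.55×26871 / 4565 = 3.237.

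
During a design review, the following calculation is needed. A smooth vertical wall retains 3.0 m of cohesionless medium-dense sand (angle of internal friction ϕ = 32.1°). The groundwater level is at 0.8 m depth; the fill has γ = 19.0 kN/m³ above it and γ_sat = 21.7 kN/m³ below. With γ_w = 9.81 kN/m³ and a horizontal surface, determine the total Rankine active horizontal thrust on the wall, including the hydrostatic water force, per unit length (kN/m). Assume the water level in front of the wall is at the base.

K_a = tan²(45° − φ/2) = 0.3060.
γ' = 21.7 − 9.81 = 11.89 kN/m³. Depth below WT = 2.2 m.
σ'_h at WT = K_a γ d_w = 4.651 kPa; at base = 4.651 + K_a γ' × 2.2 = 12.66 kPa.
P₁ (0–0.8 m) = ½×4.651×0.8 = 1.860. P₂ (0.8–3.0 m) = ½(4.651+12.66)×2.2 = 19.04.
P_w = ½ γ_w h₂² = 0.5×9.81×2.2² = 23.74. Total = 1.860+19.04+23.74 = 44.64 kN/m.

44.6 kN/m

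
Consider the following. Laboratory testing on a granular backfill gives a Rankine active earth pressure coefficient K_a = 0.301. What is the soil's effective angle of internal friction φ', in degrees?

32.5°

K_a = tan²(45° − φ/2) ⇒ 45° − φ/2 = arctan(√0.301) = 28.75°.
φ = 2(45° − 28.75°) = 32.50°.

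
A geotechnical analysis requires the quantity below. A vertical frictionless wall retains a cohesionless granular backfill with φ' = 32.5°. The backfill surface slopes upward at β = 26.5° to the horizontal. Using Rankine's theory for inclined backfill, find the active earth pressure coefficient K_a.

0.446

K_a = cos β · (cos β − √(cos²β − cos²φ)) / (cos β + √(cos²β − cos²φ)).
cos β = 0.8949, cos φ = 0.8434, √(cos²β − cos²φ) = 0.2993.
K_a = 0.8949 × (0.8949 − 0.2993)/(0.8949 + 0.2993) = 0.4463.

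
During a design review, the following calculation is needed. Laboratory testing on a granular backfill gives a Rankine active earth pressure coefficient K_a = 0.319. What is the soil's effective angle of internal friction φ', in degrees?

K_a = tan²(45° − φ/2) ⇒ 45° − φ/2 = arctan(√0.319) = 29.46°.
φ = 2(45° − 29.46°) = 31.08°.

31.1°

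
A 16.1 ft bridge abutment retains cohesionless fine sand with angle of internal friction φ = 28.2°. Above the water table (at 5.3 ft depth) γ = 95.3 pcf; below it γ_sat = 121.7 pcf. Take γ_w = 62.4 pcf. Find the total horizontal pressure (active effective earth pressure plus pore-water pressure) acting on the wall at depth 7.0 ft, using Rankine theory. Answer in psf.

K_a = (1 − sin φ)/(1 + sin φ) = 0.3582.
γ' = 121.7 − 62.4 = 59.30 pcf.
Effective vertical stress at 7.0 ft: σ'_v = 95.3×5.3 + 59.30×1.70 = 605.9 psf.
σ'_h = K_a σ'_v = 0.3582 × 605.9 = 217.0 psf; u = γ_w × 1.70 = 106.1 psf.
Total σ_h = 217.0 + 106.1 = 323.1 psf.

323 psf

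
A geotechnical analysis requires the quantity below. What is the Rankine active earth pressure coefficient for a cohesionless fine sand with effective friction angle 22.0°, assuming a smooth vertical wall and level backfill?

K_a = tan²(45° − φ/2) = tan²(34.00°) = 0.4550.

0.455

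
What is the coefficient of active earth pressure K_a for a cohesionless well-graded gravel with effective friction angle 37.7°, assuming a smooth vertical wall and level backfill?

K_a = tan²(45° − φ/2) = tan²(26.15°) = 0.2411.

0.241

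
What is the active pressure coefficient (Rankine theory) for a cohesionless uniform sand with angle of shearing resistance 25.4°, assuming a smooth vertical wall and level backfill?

K_a = (1 − sin φ)/(1 + sin φ) = (1 − sin 25.4°)/(1 + sin 25.4°) = 0.3996.

0.400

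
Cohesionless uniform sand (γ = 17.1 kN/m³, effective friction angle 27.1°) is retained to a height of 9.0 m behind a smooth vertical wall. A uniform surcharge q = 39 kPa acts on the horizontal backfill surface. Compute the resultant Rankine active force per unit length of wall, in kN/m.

K_a = tan²(45° − φ/2) = 0.3741.
Soil triangle: ½ K_a γ H² = 0.5×0.3741×17.1×9.0² = 259.1 kN/m.
Surcharge rectangle: K_a q H = 0.3741×39×9.0 = 131.3 kN/m.
Total = 259.1 + 131.3 = 390.3 kN/m.

390 kN/m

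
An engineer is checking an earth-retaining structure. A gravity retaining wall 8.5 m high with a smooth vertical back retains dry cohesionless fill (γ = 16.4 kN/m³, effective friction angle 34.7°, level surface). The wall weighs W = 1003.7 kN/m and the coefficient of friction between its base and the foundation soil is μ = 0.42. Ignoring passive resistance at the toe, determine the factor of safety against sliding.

K_a = tan²(45° − 34.7°/2) = 0.2745.
P_a = ½K_aγH² = 0.5×0.2745×16.4×8.5² = 162.6 kN/m, acting at H/3 = 2.833 m above the base.
FS_sliding = μW / P_a = 0.42×1003.7 / 162.6 = 2.592.

2.59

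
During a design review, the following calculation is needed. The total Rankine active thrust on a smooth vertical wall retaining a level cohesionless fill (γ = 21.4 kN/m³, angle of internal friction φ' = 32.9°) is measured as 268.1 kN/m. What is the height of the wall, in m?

K_a = 0.2960. P_a = ½ K_a γ H² ⇒ H = √(2P_a/(K_a γ)).
H = √(2×268.1/(0.2960×21.4)) = 9.200 m.

9.20 m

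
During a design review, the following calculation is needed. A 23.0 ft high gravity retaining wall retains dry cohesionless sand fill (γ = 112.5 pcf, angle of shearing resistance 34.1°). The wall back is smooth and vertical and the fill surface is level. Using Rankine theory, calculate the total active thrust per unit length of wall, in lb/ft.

8380 lb/ft

K_a = tan²(45° − φ/2) = 0.2815.
P_a = ½ K_a γ H² = 0.5 × 0.2815 × 112.5 × 23.0² = 8377 lb/ft.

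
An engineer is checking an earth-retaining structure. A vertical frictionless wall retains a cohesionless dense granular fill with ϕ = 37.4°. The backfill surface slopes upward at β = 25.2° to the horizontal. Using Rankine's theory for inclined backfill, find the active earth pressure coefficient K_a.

K_a = cos β · (cos β − √(cos²β − cos²φ)) / (cos β + √(cos²β − cos²φ)).
cos β = 0.9048, cos φ = 0.7944, √(cos²β − cos²φ) = 0.4331.
K_a = 0.9048 × (0.9048 − 0.4331)/(0.9048 + 0.4331) = 0.3190.

0.319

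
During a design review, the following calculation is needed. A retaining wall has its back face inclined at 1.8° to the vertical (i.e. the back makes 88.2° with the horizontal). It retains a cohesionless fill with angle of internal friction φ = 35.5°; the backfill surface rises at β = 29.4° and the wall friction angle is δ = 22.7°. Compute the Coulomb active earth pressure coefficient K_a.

K_a = sin²(α+φ) / [sin²α · sin(α−δ) · (1 + √{sin(φ+δ)sin(φ−β) / (sin(α−δ)sin(α+β))})²].
With α = 88.2°, φ = 35.5°, δ = 22.7°, β = 29.4°: K_a = 0.4274.

0.427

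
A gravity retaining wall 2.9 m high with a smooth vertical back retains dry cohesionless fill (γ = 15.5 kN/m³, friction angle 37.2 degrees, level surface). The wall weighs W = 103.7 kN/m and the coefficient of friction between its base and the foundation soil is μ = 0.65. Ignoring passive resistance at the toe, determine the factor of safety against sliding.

4.20

K_a = tan²(45° − 37.2°/2) = 0.2464.
P_a = ½K_aγH² = 0.5×0.2464×15.5×2.9² = 16.06 kN/m, acting at H/3 = 0.9667 m above the base.
FS_sliding = μW / P_a = 0.65×103.7 / 16.06 = 4.197.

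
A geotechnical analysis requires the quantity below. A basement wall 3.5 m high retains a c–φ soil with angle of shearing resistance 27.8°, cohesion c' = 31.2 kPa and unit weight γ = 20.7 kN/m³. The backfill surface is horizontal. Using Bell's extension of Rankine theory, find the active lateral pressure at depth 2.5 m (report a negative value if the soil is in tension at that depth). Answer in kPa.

K_a = (1 − sin φ)/(1 + sin φ) = 0.3639.
σ_a = K_a γ z − 2c√K_a = 0.3639×20.7×2.5 − 2×31.2×0.6032 = -18.81 kPa.

-18.8 kPa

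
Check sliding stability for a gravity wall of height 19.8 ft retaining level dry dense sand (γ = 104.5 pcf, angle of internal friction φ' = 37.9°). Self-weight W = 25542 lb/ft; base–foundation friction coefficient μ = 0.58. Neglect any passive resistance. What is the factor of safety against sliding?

K_a = tan²(45° − 37.9°/2) = 0.2389.
P_a = ½K_aγH² = 0.5×0.2389×104.5×19.8² = 4894 lb/ft, acting at H/3 = 6.600 ft above the base.
FS_sliding = μW / P_a = 0.58×25542 / 4894 = 3.027.

3.03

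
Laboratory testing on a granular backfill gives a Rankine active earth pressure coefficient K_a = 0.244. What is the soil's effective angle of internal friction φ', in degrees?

K_a = tan²(45° − φ/2) ⇒ 45° − φ/2 = arctan(√0.244) = 26.29°.
φ = 2(45° − 26.29°) = 37.42°.

37.4°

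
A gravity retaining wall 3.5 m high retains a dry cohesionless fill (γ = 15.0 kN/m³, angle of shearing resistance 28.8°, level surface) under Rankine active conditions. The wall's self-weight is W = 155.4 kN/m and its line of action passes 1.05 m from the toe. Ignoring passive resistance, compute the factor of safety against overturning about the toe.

K_a = tan²(45° − 28.8°/2) = 0.3498.
P_a = ½K_aγH² = 0.5×0.3498×15.0×3.5² = 32.13 kN/m, acting at H/3 = 1.167 m above the base.
Overturning moment M_o = P_a × H/3 = 32.13 × 1.167 = 37.49.
Resisting moment M_r = W × 1.05 = 155.4 × 1.05 = 163.2.
FS_overturning = M_r/M_o = 163.2/37.49 = 4.352.

4.35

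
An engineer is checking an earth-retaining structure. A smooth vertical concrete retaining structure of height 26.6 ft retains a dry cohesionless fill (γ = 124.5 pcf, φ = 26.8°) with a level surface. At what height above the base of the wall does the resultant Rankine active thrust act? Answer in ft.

8.87 ft

K_a = 0.3785.
The pressure distribution is triangular, so the resultant acts at H/3 above the base = 26.6/3 = 8.867 ft.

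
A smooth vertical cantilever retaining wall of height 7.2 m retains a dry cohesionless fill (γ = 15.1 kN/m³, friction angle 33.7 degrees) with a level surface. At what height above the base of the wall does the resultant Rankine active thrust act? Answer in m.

2.40 m

K_a = 0.2863.
The pressure distribution is triangular, so the resultant acts at H/3 above the base = 7.2/3 = 2.400 m.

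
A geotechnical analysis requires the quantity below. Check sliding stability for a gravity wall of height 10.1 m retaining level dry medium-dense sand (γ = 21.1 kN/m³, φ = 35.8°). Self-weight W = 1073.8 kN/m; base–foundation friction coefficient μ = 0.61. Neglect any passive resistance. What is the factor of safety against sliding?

K_a = tan²(45° − 35.8°/2) = 0.2619.
P_a = ½K_aγH² = 0.5×0.2619×21.1×10.1² = 281.8 kN/m, acting at H/3 = 3.367 m above the base.
FS_sliding = μW / P_a = 0.61×1073.8 / 281.8 = 2.324.

2.32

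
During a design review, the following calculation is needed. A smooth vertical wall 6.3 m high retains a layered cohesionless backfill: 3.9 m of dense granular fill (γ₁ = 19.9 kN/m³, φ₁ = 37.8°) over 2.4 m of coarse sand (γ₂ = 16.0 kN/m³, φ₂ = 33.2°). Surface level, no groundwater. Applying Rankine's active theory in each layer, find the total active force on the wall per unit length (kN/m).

104 kN/m

K_a1 = tan²(45°−37.8°/2) = 0.2400; K_a2 = tan²(45°−33.2°/2) = 0.2924.
Layer 1: σ at base = K_a1 γ₁ h₁ = 18.63 kPa; P₁ = ½×18.63×3.9 = 36.32.
Layer 2: σ_v at top = γ₁h₁ = 77.61; σ_h top = K_a2×77.61 = 22.69; σ_h base = K_a2×(77.61+16.0×2.4) = 33.92.
P₂ = ½(22.69+33.92)×2.4 = 67.93. Total P_a = 36.32+67.93 = 104.2 kN/m.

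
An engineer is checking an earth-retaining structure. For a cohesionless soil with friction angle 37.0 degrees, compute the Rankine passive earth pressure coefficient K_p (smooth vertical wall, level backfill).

K_p = (1 + sin φ)/(1 − sin φ) = tan²(45° + 37.0°/2) = 4.023.

4.02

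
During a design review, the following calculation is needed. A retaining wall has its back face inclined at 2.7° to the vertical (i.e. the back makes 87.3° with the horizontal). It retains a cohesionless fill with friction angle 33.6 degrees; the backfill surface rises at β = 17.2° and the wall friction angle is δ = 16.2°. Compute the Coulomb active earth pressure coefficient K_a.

0.354

K_a = sin²(α+φ) / [sin²α · sin(α−δ) · (1 + √{sin(φ+δ)sin(φ−β) / (sin(α−δ)sin(α+β))})²].
With α = 87.3°, φ = 33.6°, δ = 16.2°, β = 17.2°: K_a = 0.3536.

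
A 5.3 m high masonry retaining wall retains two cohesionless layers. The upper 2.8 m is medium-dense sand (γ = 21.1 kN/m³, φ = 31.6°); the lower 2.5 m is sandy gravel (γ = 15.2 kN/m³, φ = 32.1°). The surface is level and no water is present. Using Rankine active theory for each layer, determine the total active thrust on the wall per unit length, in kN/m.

85.6 kN/m

K_a1 = tan²(45°−31.6°/2) = 0.3123; K_a2 = tan²(45°−32.1°/2) = 0.3060.
Layer 1: σ at base = K_a1 γ₁ h₁ = 18.45 kPa; P₁ = ½×18.45×2.8 = 25.83.
Layer 2: σ_v at top = γ₁h₁ = 59.08; σ_h top = K_a2×59.08 = 18.08; σ_h base = K_a2×(59.08+15.2×2.5) = 29.71.
P₂ = ½(18.08+29.71)×2.5 = 59.73. Total P_a = 25.83+59.73 = 85.57 kN/m.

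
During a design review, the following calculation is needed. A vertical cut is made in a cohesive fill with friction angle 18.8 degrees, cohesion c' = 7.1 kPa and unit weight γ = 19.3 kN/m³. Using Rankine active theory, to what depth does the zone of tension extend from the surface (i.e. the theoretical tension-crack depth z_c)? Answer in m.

K_a = tan²(45° − 18.8°/2) = 0.5126; √K_a = 0.7159.
The active pressure is zero where K_a γ z = 2c√K_a, so z_c = 2c/(γ√K_a) = 2×7.1/(19.3×0.7159) = 1.028 m.

1.03 m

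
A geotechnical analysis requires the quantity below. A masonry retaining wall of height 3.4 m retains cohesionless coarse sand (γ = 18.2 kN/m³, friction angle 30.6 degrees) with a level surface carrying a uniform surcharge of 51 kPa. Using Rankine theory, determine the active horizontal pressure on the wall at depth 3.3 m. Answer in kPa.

K_a = (1 − sin φ)/(1 + sin φ) = 0.3253.
σ_v = γz + q = 18.2 × 3.3 + 51 = 111.1 kPa.
σ_h = K_a σ_v = 0.3253 × 111.1 = 36.13 kPa.

36.1 kPa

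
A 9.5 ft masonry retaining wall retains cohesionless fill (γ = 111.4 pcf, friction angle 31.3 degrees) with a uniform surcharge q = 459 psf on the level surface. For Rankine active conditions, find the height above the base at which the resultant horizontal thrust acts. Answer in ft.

K_a = 0.3162.
Triangular part P₁ = ½K_aγH² = 1590 at H/3 = 3.167 ft; rectangular part P₂ = K_a q H = 1379 at H/2 = 4.750 ft.
ȳ = (P₁·3.167 + P₂·4.750)/(P₁+P₂) = 3.902 ft.

3.90 ft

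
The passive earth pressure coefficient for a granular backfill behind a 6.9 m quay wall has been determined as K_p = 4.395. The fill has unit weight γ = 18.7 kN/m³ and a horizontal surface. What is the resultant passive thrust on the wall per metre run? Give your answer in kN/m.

1960 kN/m

P = ½ K_p γ H² = 0.5 × 4.395 × 18.7 × 6.9² = 1956 kN/m.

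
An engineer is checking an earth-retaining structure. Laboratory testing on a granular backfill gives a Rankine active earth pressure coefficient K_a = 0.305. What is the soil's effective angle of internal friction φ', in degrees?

K_a = tan²(45° − φ/2) ⇒ 45° − φ/2 = arctan(√0.305) = 28.91°.
φ = 2(45° − 28.91°) = 32.18°.

32.2°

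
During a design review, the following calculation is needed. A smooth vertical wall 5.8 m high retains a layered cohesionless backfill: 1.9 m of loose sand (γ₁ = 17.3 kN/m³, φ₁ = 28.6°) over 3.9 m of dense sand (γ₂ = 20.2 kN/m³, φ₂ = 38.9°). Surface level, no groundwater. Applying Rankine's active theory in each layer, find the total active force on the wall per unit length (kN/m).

75.4 kN/m

K_a1 = tan²(45°−28.6°/2) = 0.3525; K_a2 = tan²(45°−38.9°/2) = 0.2285.
Layer 1: σ at base = K_a1 γ₁ h₁ = 11.59 kPa; P₁ = ½×11.59×1.9 = 11.01.
Layer 2: σ_v at top = γ₁h₁ = 32.87; σ_h top = K_a2×32.87 = 7.512; σ_h base = K_a2×(32.87+20.2×3.9) = 25.52.
P₂ = ½(7.512+25.52)×3.9 = 64.40. Total P_a = 11.01+64.40 = 75.41 kN/m.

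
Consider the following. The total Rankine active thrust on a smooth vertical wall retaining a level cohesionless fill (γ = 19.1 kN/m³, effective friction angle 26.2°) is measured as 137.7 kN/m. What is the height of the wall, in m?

K_a = 0.3874. P_a = ½ K_a γ H² ⇒ H = √(2P_a/(K_a γ)).
H = √(2×137.7/(0.3874×19.1)) = 6.100 m.

6.10 m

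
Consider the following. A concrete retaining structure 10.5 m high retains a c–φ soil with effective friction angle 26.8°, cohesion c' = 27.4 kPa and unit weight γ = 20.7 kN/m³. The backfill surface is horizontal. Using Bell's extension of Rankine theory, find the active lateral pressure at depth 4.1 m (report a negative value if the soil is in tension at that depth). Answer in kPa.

K_a = (1 − sin φ)/(1 + sin φ) = 0.3785.
σ_a = K_a γ z − 2c√K_a = 0.3785×20.7×4.1 − 2×27.4×0.6152 = -1.592 kPa.

-1.59 kPa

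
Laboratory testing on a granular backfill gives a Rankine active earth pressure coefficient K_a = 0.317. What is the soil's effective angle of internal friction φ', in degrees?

K_a = tan²(45° − φ/2) ⇒ 45° − φ/2 = arctan(√0.317) = 29.38°.
φ = 2(45° − 29.38°) = 31.24°.

31.2°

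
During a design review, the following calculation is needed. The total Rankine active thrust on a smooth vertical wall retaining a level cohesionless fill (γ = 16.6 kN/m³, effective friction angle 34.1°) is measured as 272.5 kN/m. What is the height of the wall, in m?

10.8 m

K_a = 0.2815. P_a = ½ K_a γ H² ⇒ H = √(2P_a/(K_a γ)).
H = √(2×272.5/(0.2815×16.6)) = 10.80 m.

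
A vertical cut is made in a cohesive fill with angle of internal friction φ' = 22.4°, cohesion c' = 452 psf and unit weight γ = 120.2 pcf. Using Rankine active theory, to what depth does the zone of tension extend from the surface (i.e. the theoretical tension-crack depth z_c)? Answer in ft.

11.2 ft

K_a = tan²(45° − 22.4°/2) = 0.4482; √K_a = 0.6694.
The active pressure is zero where K_a γ z = 2c√K_a, so z_c = 2c/(γ√K_a) = 2×452/(120.2×0.6694) = 11.23 ft.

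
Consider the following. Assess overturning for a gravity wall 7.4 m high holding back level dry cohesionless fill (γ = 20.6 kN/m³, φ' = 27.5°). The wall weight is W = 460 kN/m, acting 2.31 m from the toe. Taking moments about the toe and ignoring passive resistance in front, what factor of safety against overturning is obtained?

2.07

K_a = tan²(45° − 27.5°/2) = 0.3682.
P_a = ½K_aγH² = 0.5×0.3682×20.6×7.4² = 207.7 kN/m, acting at H/3 = 2.467 m above the base.
Overturning moment M_o = P_a × H/3 = 207.7 × 2.467 = 512.3.
Resisting moment M_r = W × 2.31 = 460 × 2.31 = 1063.
FS_overturning = M_r/M_o = 1063/512.3 = 2.074.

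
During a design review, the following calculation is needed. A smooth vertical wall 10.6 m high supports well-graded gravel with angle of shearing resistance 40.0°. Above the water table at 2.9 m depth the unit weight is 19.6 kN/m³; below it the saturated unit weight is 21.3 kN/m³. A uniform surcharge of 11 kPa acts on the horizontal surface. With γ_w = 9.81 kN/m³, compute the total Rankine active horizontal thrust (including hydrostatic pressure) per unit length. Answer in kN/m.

K_a = tan²(45° − φ/2) = 0.2174.
γ' = 21.3 − 9.81 = 11.49 kN/m³. h₂ = H − d_w = 7.7 m.
σ'_h: at surface K_a·q = 2.392; at WT K_a(q+γd_w) = 14.75; at base K_a(q+γd_w+γ'h₂) = 33.99 kPa.
P₁ = ½(2.392+14.75)×2.9 = 24.86; P₂ = ½(14.75+33.99)×7.7 = 187.7; P_w = ½γ_w h₂² = 290.8.
Total = 24.86+187.7+290.8 = 503.3 kN/m.

503 kN/m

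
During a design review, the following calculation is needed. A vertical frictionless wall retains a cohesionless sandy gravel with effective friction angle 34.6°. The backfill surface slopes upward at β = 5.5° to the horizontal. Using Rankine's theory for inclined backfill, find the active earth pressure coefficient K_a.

K_a = cos β · (cos β − √(cos²β − cos²φ)) / (cos β + √(cos²β − cos²φ)).
cos β = 0.9954, cos φ = 0.8231, √(cos²β − cos²φ) = 0.5597.
K_a = 0.9954 × (0.9954 − 0.5597)/(0.9954 + 0.5597) = 0.2789.

0.279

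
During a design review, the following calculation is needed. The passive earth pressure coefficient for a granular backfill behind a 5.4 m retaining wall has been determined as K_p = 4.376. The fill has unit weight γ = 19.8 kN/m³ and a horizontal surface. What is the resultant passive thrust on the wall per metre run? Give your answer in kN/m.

P = ½ K_p γ H² = 0.5 × 4.376 × 19.8 × 5.4² = 1263 kN/m.

1260 kN/m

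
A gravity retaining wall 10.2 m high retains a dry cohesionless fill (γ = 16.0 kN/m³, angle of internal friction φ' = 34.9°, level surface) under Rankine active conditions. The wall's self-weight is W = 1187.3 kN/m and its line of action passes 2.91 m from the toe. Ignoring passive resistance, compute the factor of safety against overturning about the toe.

4.49

K_a = tan²(45° − 34.9°/2) = 0.2721.
P_a = ½K_aγH² = 0.5×0.2721×16.0×10.2² = 226.5 kN/m, acting at H/3 = 3.400 m above the base.
Overturning moment M_o = P_a × H/3 = 226.5 × 3.400 = 770.1.
Resisting moment M_r = W × 2.91 = 1187.3 × 2.91 = 3455.
FS_overturning = M_r/M_o = 3455/770.1 = 4.486.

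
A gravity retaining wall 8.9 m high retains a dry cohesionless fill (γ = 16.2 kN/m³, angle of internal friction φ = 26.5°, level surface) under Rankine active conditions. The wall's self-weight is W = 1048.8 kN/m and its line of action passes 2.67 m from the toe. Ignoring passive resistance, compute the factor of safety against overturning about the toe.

3.84

K_a = tan²(45° − 26.5°/2) = 0.3829.
P_a = ½K_aγH² = 0.5×0.3829×16.2×8.9² = 245.7 kN/m, acting at H/3 = 2.967 m above the base.
Overturning moment M_o = P_a × H/3 = 245.7 × 2.967 = 728.9.
Resisting moment M_r = W × 2.67 = 1048.8 × 2.67 = 2800.
FS_overturning = M_r/M_o = 2800/728.9 = 3.842.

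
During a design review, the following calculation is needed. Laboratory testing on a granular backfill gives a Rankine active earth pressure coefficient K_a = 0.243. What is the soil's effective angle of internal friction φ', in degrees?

37.5°

K_a = tan²(45° − φ/2) ⇒ 45° − φ/2 = arctan(√0.243) = 26.24°.
φ = 2(45° − 26.24°) = 37.52°.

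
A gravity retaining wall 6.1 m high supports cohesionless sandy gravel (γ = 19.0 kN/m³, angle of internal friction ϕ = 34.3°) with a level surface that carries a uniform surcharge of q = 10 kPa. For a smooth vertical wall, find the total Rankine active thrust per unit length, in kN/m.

116 kN/m

K_a = tan²(45° − φ/2) = 0.2792.
Soil triangle: ½ K_a γ H² = 0.5×0.2792×19.0×6.1² = 98.68 kN/m.
Surcharge rectangle: K_a q H = 0.2792×10×6.1 = 17.03 kN/m.
Total = 98.68 + 17.03 = 115.7 kN/m.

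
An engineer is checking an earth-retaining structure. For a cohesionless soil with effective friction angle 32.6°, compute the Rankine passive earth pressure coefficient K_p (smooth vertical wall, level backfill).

K_p = (1 + sin φ)/(1 − sin φ) = tan²(45° + 32.6°/2) = 3.336.

3.34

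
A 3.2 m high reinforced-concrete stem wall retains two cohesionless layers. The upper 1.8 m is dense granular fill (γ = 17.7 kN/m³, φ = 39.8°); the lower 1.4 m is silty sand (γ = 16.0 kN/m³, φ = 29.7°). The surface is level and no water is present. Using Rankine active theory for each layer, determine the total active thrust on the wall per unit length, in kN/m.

26.6 kN/m

K_a1 = tan²(45°−39.8°/2) = 0.2194; K_a2 = tan²(45°−29.7°/2) = 0.3374.
Layer 1: σ at base = K_a1 γ₁ h₁ = 6.991 kPa; P₁ = ½×6.991×1.8 = 6.292.
Layer 2: σ_v at top = γ₁h₁ = 31.86; σ_h top = K_a2×31.86 = 10.75; σ_h base = K_a2×(31.86+16.0×1.4) = 18.31.
P₂ = ½(10.75+18.31)×1.4 = 20.34. Total P_a = 6.292+20.34 = 26.63 kN/m.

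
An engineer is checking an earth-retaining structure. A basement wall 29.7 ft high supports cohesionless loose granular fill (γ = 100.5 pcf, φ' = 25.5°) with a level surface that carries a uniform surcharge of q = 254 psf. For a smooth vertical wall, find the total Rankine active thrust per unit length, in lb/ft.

20600 lb/ft

K_a = tan²(45° − φ/2) = 0.3981.
Soil triangle: ½ K_a γ H² = 0.5×0.3981×100.5×29.7² = 17650 lb/ft.
Surcharge rectangle: K_a q H = 0.3981×254×29.7 = 3003 lb/ft.
Total = 17650 + 3003 = 20650 lb/ft.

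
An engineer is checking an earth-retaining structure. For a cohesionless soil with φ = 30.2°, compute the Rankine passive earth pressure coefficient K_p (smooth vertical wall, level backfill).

3.02

K_p = (1 + sin φ)/(1 − sin φ) = tan²(45° + 30.2°/2) = 3.024.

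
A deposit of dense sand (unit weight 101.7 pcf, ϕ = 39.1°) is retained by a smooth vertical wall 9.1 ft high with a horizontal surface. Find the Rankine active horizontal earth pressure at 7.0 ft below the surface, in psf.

K_a = (1 − sin φ)/(1 + sin φ) = 0.2265.
σ_h = K_a γ z = 0.2265 × 101.7 × 7.0 = 161.2 psf.

161 psf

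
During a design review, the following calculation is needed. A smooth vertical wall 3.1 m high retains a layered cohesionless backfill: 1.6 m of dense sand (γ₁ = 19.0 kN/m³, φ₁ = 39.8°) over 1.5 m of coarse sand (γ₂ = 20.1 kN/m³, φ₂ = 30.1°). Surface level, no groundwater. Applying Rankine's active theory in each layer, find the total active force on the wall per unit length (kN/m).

28.0 kN/m

K_a1 = tan²(45°−39.8°/2) = 0.2194; K_a2 = tan²(45°−30.1°/2) = 0.3320.
Layer 1: σ at base = K_a1 γ₁ h₁ = 6.671 kPa; P₁ = ½×6.671×1.6 = 5.337.
Layer 2: σ_v at top = γ₁h₁ = 30.40; σ_h top = K_a2×30.40 = 10.09; σ_h base = K_a2×(30.40+20.1×1.5) = 20.10.
P₂ = ½(10.09+20.10)×1.5 = 22.65. Total P_a = 5.337+22.65 = 27.98 kN/m.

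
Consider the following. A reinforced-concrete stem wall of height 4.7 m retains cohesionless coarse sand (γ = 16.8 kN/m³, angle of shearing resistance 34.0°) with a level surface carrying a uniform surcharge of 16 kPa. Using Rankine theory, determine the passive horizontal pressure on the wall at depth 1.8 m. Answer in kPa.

164 kPa

K_p = (1 + sin φ)/(1 − sin φ) = 3.537.
σ_v = γz + q = 16.8 × 1.8 + 16 = 46.24 kPa.
σ_h = K_p σ_v = 3.537 × 46.24 = 163.6 kPa.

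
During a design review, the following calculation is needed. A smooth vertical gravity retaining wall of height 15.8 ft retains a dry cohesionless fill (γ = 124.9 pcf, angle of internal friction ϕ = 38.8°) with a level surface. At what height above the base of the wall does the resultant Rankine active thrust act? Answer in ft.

K_a = 0.2296.
The pressure distribution is triangular, so the resultant acts at H/3 above the base = 15.8/3 = 5.267 ft.

5.27 ft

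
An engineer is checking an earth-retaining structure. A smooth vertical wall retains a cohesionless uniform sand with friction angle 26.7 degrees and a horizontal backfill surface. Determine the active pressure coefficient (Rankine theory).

0.380

K_a = tan²(45° − φ/2) = tan²(31.65°) = 0.3800.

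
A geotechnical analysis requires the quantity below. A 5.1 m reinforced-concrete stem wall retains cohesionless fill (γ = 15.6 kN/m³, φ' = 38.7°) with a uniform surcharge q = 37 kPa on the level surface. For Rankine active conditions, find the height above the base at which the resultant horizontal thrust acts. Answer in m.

2.11 m

K_a = 0.2306.
Triangular part P₁ = ½K_aγH² = 46.78 at H/3 = 1.700 m; rectangular part P₂ = K_a q H = 43.51 at H/2 = 2.550 m.
ȳ = (P₁·1.700 + P₂·2.550)/(P₁+P₂) = 2.110 m.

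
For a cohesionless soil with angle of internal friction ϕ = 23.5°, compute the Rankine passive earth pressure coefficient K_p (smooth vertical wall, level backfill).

2.33

K_p = (1 + sin φ)/(1 − sin φ) = tan²(45° + 23.5°/2) = 2.326.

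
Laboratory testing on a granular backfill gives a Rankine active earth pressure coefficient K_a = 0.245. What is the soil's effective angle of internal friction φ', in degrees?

37.3°

K_a = tan²(45° − φ/2) ⇒ 45° − φ/2 = arctan(√0.245) = 26.33°.
φ = 2(45° − 26.33°) = 37.33°.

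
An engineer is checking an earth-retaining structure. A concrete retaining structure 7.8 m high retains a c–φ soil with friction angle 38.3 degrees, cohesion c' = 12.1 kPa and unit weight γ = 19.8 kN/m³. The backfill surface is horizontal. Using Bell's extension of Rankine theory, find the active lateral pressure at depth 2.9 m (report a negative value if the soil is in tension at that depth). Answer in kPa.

1.75 kPa

K_a = (1 − sin φ)/(1 + sin φ) = 0.2347.
σ_a = K_a γ z − 2c√K_a = 0.2347×19.8×2.9 − 2×12.1×0.4845 = 1.754 kPa.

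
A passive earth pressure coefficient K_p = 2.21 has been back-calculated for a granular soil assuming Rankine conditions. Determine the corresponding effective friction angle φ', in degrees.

K_p = (1+sin φ)/(1−sin φ) ⇒ sin φ = (K_p − 1)/(K_p + 1) = 0.3769.
φ = arcsin(0.3769) = 22.14°.

22.1°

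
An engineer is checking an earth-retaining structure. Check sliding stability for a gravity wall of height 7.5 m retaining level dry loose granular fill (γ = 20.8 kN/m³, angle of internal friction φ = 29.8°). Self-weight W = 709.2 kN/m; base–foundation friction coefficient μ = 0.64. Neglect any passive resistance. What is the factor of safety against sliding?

2.31

K_a = tan²(45° − 29.8°/2) = 0.3360.
P_a = ½K_aγH² = 0.5×0.3360×20.8×7.5² = 196.6 kN/m, acting at H/3 = 2.500 m above the base.
FS_sliding = μW / P_a = 0.64×709.2 / 196.6 = 2.309.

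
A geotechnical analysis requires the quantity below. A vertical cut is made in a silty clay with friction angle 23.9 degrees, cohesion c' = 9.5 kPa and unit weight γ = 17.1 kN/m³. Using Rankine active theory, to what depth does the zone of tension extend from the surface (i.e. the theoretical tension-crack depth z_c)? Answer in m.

K_a = tan²(45° − 23.9°/2) = 0.4233; √K_a = 0.6506.
The active pressure is zero where K_a γ z = 2c√K_a, so z_c = 2c/(γ√K_a) = 2×9.5/(17.1×0.6506) = 1.708 m.

1.71 m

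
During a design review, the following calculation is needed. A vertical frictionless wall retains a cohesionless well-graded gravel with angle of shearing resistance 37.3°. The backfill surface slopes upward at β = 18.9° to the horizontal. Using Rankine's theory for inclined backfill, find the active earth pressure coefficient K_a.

K_a = cos β · (cos β − √(cos²β − cos²φ)) / (cos β + √(cos²β − cos²φ)).
cos β = 0.9461, cos φ = 0.7955, √(cos²β − cos²φ) = 0.5122.
K_a = 0.9461 × (0.9461 − 0.5122)/(0.9461 + 0.5122) = 0.2815.

0.282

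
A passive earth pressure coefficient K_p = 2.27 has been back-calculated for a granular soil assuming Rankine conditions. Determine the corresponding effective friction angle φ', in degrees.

K_p = (1+sin φ)/(1−sin φ) ⇒ sin φ = (K_p − 1)/(K_p + 1) = 0.3884.
φ = arcsin(0.3884) = 22.85°.

22.9°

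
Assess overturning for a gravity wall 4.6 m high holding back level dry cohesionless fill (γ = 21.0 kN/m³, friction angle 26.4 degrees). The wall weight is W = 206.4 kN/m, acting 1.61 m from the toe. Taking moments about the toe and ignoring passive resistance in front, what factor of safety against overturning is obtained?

K_a = tan²(45° − 26.4°/2) = 0.3844.
P_a = ½K_aγH² = 0.5×0.3844×21.0×4.6² = 85.41 kN/m, acting at H/3 = 1.533 m above the base.
Overturning moment M_o = P_a × H/3 = 85.41 × 1.533 = 131.0.
Resisting moment M_r = W × 1.61 = 206.4 × 1.61 = 332.3.
FS_overturning = M_r/M_o = 332.3/131.0 = 2.537.

2.54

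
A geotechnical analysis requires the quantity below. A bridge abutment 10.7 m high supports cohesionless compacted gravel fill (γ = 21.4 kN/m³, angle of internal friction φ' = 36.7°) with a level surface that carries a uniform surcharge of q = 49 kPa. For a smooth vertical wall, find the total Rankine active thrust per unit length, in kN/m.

K_a = tan²(45° − φ/2) = 0.2519.
Soil triangle: ½ K_a γ H² = 0.5×0.2519×21.4×10.7² = 308.5 kN/m.
Surcharge rectangle: K_a q H = 0.2519×49×10.7 = 132.0 kN/m.
Total = 308.5 + 132.0 = 440.6 kN/m.

441 kN/m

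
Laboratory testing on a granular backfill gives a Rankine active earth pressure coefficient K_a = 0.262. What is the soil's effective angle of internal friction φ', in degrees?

35.8°

K_a = tan²(45° − φ/2) ⇒ 45° − φ/2 = arctan(√0.262) = 27.11°.
φ = 2(45° − 27.11°) = 35.79°.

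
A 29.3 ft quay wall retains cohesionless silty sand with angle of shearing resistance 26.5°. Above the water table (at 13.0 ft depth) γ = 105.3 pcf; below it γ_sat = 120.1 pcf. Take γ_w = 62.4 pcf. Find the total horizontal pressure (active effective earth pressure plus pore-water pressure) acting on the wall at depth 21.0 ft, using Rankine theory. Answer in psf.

1200 psf

K_a = (1 − sin φ)/(1 + sin φ) = 0.3829.
γ' = 120.1 − 62.4 = 57.70 pcf.
Effective vertical stress at 21.0 ft: σ'_v = 105.3×13.0 + 57.70×8.00 = 1830 psf.
σ'_h = K_a σ'_v = 0.3829 × 1830 = 701.0 psf; u = γ_w × 8.00 = 499.2 psf.
Total σ_h = 701.0 + 499.2 = 1200 psf.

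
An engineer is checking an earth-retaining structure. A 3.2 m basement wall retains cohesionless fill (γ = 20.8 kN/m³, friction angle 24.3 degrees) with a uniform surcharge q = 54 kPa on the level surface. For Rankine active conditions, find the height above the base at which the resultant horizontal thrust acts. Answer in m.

K_a = 0.4169.
Triangular part P₁ = ½K_aγH² = 44.40 at H/3 = 1.067 m; rectangular part P₂ = K_a q H = 72.04 at H/2 = 1.600 m.
ȳ = (P₁·1.067 + P₂·1.600)/(P₁+P₂) = 1.397 m.

1.40 m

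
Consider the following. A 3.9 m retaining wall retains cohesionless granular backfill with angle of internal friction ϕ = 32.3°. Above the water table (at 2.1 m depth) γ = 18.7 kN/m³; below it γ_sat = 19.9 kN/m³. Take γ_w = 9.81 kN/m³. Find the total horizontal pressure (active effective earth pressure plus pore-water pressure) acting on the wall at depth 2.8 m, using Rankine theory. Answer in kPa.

K_a = (1 − sin φ)/(1 + sin φ) = 0.3035.
γ' = 19.9 − 9.81 = 10.09 kN/m³.
Effective vertical stress at 2.8 m: σ'_v = 18.7×2.1 + 10.09×0.700 = 46.33 kPa.
σ'_h = K_a σ'_v = 0.3035 × 46.33 = 14.06 kPa; u = γ_w × 0.700 = 6.867 kPa.
Total σ_h = 14.06 + 6.867 = 20.93 kPa.

20.9 kPa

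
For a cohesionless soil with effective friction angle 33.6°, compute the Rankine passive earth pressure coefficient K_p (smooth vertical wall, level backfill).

3.48

K_p = (1 + sin φ)/(1 − sin φ) = tan²(45° + 33.6°/2) = 3.478.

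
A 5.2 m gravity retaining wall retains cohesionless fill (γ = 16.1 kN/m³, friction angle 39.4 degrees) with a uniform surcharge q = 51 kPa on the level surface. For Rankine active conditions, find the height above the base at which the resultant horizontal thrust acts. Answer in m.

K_a = 0.2234.
Triangular part P₁ = ½K_aγH² = 48.64 at H/3 = 1.733 m; rectangular part P₂ = K_a q H = 59.26 at H/2 = 2.600 m.
ȳ = (P₁·1.733 + P₂·2.600)/(P₁+P₂) = 2.209 m.

2.21 m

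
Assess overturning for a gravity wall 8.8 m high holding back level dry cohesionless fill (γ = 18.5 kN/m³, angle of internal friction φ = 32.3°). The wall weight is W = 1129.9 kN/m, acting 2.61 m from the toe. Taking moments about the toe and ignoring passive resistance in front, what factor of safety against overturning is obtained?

K_a = tan²(45° − 32.3°/2) = 0.3035.
P_a = ½K_aγH² = 0.5×0.3035×18.5×8.8² = 217.4 kN/m, acting at H/3 = 2.933 m above the base.
Overturning moment M_o = P_a × H/3 = 217.4 × 2.933 = 637.7.
Resisting moment M_r = W × 2.61 = 1129.9 × 2.61 = 2949.
FS_overturning = M_r/M_o = 2949/637.7 = 4.625.

4.62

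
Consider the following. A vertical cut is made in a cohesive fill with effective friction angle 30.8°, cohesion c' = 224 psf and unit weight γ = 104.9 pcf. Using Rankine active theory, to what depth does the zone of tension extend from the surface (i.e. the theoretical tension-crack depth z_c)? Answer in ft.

7.52 ft

K_a = tan²(45° − 30.8°/2) = 0.3227; √K_a = 0.5681.
The active pressure is zero where K_a γ z = 2c√K_a, so z_c = 2c/(γ√K_a) = 2×224/(104.9×0.5681) = 7.518 ft.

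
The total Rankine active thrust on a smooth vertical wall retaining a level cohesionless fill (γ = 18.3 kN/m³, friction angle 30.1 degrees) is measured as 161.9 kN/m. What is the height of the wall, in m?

7.30 m

K_a = 0.3320. P_a = ½ K_a γ H² ⇒ H = √(2P_a/(K_a γ)).
H = √(2×161.9/(0.3320×18.3)) = 7.300 m.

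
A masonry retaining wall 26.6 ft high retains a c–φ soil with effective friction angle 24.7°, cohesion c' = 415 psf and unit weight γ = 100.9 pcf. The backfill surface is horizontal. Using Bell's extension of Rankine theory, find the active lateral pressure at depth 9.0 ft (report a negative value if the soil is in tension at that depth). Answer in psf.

K_a = (1 − sin φ)/(1 + sin φ) = 0.4106.
σ_a = K_a γ z − 2c√K_a = 0.4106×100.9×9.0 − 2×415×0.6408 = -159.0 psf.

-159 psf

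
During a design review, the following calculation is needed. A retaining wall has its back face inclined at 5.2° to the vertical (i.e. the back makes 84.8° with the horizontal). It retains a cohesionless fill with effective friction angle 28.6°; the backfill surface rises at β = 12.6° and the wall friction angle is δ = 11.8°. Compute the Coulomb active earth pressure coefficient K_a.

0.432

K_a = sin²(α+φ) / [sin²α · sin(α−δ) · (1 + √{sin(φ+δ)sin(φ−β) / (sin(α−δ)sin(α+β))})²].
With α = 84.8°, φ = 28.6°, δ = 11.8°, β = 12.6°: K_a = 0.4318.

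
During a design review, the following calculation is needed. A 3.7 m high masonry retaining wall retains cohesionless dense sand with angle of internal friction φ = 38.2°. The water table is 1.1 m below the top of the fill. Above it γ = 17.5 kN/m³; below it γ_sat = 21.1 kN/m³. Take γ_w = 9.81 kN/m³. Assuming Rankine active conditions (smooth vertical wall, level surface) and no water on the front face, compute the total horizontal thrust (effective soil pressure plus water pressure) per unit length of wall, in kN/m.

K_a = tan²(45° − φ/2) = 0.2358.
γ' = 21.1 − 9.81 = 11.29 kN/m³. Depth below WT = 2.6 m.
σ'_h at WT = K_a γ d_w = 4.539 kPa; at base = 4.539 + K_a γ' × 2.6 = 11.46 kPa.
P₁ (0–1.1 m) = ½×4.539×1.1 = 2.496. P₂ (1.1–3.7 m) = ½(4.539+11.46)×2.6 = 20.80.
P_w = ½ γ_w h₂² = 0.5×9.81×2.6² = 33.16. Total = 2.496+20.80+33.16 = 56.45 kN/m.

56.5 kN/m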